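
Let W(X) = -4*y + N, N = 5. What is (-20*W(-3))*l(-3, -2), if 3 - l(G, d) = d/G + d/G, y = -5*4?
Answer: -8500/3 ≈ -2833.3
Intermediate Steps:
y = -20
l(G, d) = 3 - 2*d/G (l(G, d) = 3 - (d/G + d/G) = 3 - 2*d/G)
W(X) = 85 (W(X) = -4*(-20) + 5 = 80 + 5 = 85)
(-20*W(-3))*l(-3, -2) = (-20*85)*(3 - 2*(-2)/(-3)) = -1700*(3 - 2*(-2)*(-1/3)) = -1700*(3 - 4/3) = -1700*5/3 = -8500/3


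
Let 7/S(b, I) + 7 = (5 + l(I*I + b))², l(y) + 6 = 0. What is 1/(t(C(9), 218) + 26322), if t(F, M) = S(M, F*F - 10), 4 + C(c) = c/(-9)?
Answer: 6/157925 ≈ 3.7993e-5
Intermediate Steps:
l(y) = -6 (l(y) = -6 + 0 = -6)
S(b, I) = -7/6 (S(b, I) = 7/(-7 + (5 - 6)²) = 7/(-7 + (-1)²) = 7/(-7 + 1) = 7/(-6) = 7*(-⅙) = -7/6)
C(c) = -4 - c/9 (C(c) = -4 + c/(-9) = -4 + c*(-⅑) = -4 - c/9)
t(F, M) = -7/6
1/(t(C(9), 218) + 26322) = 1/(-7/6 + 26322) = 1/(157925/6) = 6/157925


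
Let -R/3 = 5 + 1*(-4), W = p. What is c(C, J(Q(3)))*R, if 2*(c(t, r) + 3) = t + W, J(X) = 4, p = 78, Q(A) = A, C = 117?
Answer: -567/2 ≈ -283.50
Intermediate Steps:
W = 78
c(t, r) = 36 + t/2 (c(t, r) = -3 + (t + 78)/2 = -3 + (78 + t)/2 = -3 + (39 + t/2) = 36 + t/2)
R = -3 (R = -3*(5 + 1*(-4)) = -3*(5 - 4) = -3*1 = -3)
c(C, J(Q(3)))*R = (36 + (1/2)*117)*(-3) = (36 + 117/2)*(-3) = (189/2)*(-3) = -567/2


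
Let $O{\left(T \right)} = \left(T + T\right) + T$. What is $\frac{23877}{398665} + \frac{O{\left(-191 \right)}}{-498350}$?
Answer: $\frac{2425507599}{39734940550} \approx 0.061042$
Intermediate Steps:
$O{\left(T \right)} = 3 T$ ($O{\left(T \right)} = 2 T + T = 3 T$)
$\frac{23877}{398665} + \frac{O{\left(-191 \right)}}{-498350} = \frac{23877}{398665} + \frac{3 \left(-191\right)}{-498350} = 23877 \cdot \frac{1}{398665} - - \frac{573}{498350} = \frac{23877}{398665} + \frac{573}{498350} = \frac{2425507599}{39734940550}$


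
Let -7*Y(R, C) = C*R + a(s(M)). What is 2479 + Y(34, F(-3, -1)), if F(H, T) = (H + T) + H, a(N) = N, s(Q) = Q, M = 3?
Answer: 17588/7 ≈ 2512.6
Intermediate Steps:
F(H, T) = T + 2*H
Y(R, C) = -3/7 - C*R/7 (Y(R, C) = -(C*R + 3)/7 = -(3 + C*R)/7 = -3/7 - C*R/7)
2479 + Y(34, F(-3, -1)) = 2479 + (-3/7 - ⅐*(-1 + 2*(-3))*34) = 2479 + (-3/7 - ⅐*(-1 - 6)*34) = 2479 + (-3/7 - ⅐*(-7)*34) = 2479 + (-3/7 + 34) = 2479 + 235/7 = 17588/7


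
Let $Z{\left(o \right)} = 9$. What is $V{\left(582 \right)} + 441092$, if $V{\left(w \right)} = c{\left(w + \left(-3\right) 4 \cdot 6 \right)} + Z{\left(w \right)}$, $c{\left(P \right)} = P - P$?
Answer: $441101$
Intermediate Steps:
$c{\left(P \right)} = 0$
$V{\left(w \right)} = 9$ ($V{\left(w \right)} = 0 + 9 = 9$)
$V{\left(582 \right)} + 441092 = 9 + 441092 = 441101$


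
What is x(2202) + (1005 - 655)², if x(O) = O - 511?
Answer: 124191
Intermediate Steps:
x(O) = -511 + O
x(2202) + (1005 - 655)² = (-511 + 2202) + (1005 - 655)² = 1691 + 350² = 1691 + 122500 = 124191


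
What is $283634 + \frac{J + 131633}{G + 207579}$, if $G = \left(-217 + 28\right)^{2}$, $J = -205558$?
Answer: $\frac{2760323131}{9732} \approx 2.8363 \cdot 10^{5}$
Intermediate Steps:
$G = 35721$ ($G = \left(-189\right)^{2} = 35721$)
$283634 + \frac{J + 131633}{G + 207579} = 283634 + \frac{-205558 + 131633}{35721 + 207579} = 283634 - \frac{73925}{243300} = 283634 - \frac{2957}{9732} = \frac{2760323131}{9732}$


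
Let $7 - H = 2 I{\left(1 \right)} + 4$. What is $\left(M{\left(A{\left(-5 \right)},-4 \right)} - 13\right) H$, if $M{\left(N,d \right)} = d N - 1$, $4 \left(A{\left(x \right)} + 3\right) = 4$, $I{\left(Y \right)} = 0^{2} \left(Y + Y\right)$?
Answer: $-18$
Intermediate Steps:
$I{\left(Y \right)} = 0$ ($I{\left(Y \right)} = 0 \cdot 2 Y = 0$)
$A{\left(x \right)} = -2$ ($A{\left(x \right)} = -3 + \frac{1}{4} \cdot 4 = -3 + 1 = -2$)
$M{\left(N,d \right)} = -1 + N d$ ($M{\left(N,d \right)} = N d - 1 = -1 + N d$)
$H = 3$ ($H = 7 - \left(2 \cdot 0 + 4\right) = 7 - \left(0 + 4\right) = 7 - 4 = 3$)
$\left(M{\left(A{\left(-5 \right)},-4 \right)} - 13\right) H = \left(\left(-1 - -8\right) - 13\right) 3 = \left(\left(-1 + 8\right) - 13\right) 3 = \left(7 - 13\right) 3 = \left(-6\right) 3 = -18$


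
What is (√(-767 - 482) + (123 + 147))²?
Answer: (270 + I*√1249)² ≈ 71651.0 + 19084.0*I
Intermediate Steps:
(√(-767 - 482) + (123 + 147))² = (√(-1249) + 270)² = (I*√1249 + 270)² = (270 + I*√1249)²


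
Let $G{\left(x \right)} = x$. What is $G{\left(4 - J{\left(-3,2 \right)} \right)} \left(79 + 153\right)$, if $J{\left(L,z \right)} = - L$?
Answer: $232$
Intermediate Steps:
$G{\left(4 - J{\left(-3,2 \right)} \right)} \left(79 + 153\right) = \left(4 - \left(-1\right) \left(-3\right)\right) \left(79 + 153\right) = \left(4 - 3\right) 232 = 1 \cdot 232 = 232$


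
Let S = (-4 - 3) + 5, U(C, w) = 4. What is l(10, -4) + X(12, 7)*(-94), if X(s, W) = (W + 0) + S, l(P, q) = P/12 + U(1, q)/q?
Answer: -2821/6 ≈ -470.17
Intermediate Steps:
S = -2 (S = -7 + 5 = -2)
l(P, q) = 4/q + P/12 (l(P, q) = P/12 + 4/q = 4/q + P/12)
X(s, W) = -2 + W (X(s, W) = (W + 0) - 2 = W - 2 = -2 + W)
l(10, -4) + X(12, 7)*(-94) = (4/(-4) + (1/12)*10) + (-2 + 7)*(-94) = (4*(-1/4) + 5/6) + 5*(-94) = (-1 + 5/6) - 470 = -1/6 - 470 = -2821/6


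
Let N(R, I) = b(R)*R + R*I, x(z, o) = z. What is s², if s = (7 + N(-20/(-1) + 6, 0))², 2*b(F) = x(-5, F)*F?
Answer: 8022993935121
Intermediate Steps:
b(F) = -5*F/2 (b(F) = (-5*F)/2 = -5*F/2)
N(R, I) = -5*R²/2 + I*R (N(R, I) = (-5*R/2)*R + R*I = -5*R²/2 + I*R)
s = 2832489 (s = (7 + (-20/(-1) + 6)*(-5*(-20/(-1) + 6) + 2*0)/2)² = (7 + (-20*(-1) + 6)*(-5*(-20*(-1) + 6) + 0)/2)² = (7 + (-5*(-4) + 6)*(-5*(-5*(-4) + 6) + 0)/2)² = (7 + (20 + 6)*(-5*(20 + 6) + 0)/2)² = (7 + (½)*26*(-5*26 + 0))² = (7 + (½)*26*(-130 + 0))² = (7 + (½)*26*(-130))² = (7 - 1690)² = (-1683)² = 2832489)
s² = 2832489² = 8022993935121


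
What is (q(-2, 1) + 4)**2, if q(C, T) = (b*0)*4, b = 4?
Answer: 16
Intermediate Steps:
q(C, T) = 0 (q(C, T) = (4*0)*4 = 0*4 = 0)
(q(-2, 1) + 4)**2 = (0 + 4)**2 = 4**2 = 16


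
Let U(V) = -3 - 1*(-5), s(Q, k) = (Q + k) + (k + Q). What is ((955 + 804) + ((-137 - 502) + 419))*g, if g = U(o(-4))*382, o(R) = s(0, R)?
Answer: 1175796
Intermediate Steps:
s(Q, k) = 2*Q + 2*k (s(Q, k) = (Q + k) + (Q + k) = 2*Q + 2*k)
o(R) = 2*R (o(R) = 2*0 + 2*R = 0 + 2*R = 2*R)
U(V) = 2 (U(V) = -3 + 5 = 2)
g = 764 (g = 2*382 = 764)
((955 + 804) + ((-137 - 502) + 419))*g = ((955 + 804) + ((-137 - 502) + 419))*764 = (1759 + (-639 + 419))*764 = (1759 - 220)*764 = 1539*764 = 1175796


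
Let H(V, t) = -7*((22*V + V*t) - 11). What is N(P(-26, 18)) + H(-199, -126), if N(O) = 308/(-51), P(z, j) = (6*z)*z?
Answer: -7384853/51 ≈ -1.4480e+5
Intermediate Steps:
H(V, t) = 77 - 154*V - 7*V*t (H(V, t) = -7*(-11 + 22*V + V*t) = 77 - 154*V - 7*V*t)
P(z, j) = 6*z²
N(O) = -308/51 (N(O) = 308*(-1/51) = -308/51)
N(P(-26, 18)) + H(-199, -126) = -308/51 + (77 - 154*(-199) - 7*(-199)*(-126)) = -308/51 + (77 + 30646 - 175518) = -308/51 - 144795 = -7384853/51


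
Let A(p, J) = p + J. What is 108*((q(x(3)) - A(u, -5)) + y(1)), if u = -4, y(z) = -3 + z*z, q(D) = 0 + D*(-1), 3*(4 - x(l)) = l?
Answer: 432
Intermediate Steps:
x(l) = 4 - l/3
q(D) = -D (q(D) = 0 - D = -D)
y(z) = -3 + z**2
A(p, J) = J + p
108*((q(x(3)) - A(u, -5)) + y(1)) = 108*((-(4 - 1/3*3) - (-5 - 4)) + (-3 + 1**2)) = 108*((-(4 - 1) - 1*(-9)) + (-3 + 1)) = 108*((-1*3 + 9) - 2) = 108*((-3 + 9) - 2) = 108*(6 - 2) = 108*4 = 432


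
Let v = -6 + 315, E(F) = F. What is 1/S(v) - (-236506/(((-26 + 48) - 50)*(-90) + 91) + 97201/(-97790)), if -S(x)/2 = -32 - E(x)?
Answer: 51774623284/565372885 ≈ 91.576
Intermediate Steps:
v = 309
S(x) = 64 + 2*x (S(x) = -2*(-32 - x) = 64 + 2*x)
1/S(v) - (-236506/(((-26 + 48) - 50)*(-90) + 91) + 97201/(-97790)) = 1/(64 + 2*309) - (-236506/(((-26 + 48) - 50)*(-90) + 91) + 97201/(-97790)) = 1/(64 + 618) - (-236506/((22 - 50)*(-90) + 91) + 97201*(-1/97790)) = 1/682 - (-236506/(-28*(-90) + 91) - 97201/97790) = 1/682 - (-236506/(2520 + 91) - 97201/97790) = 1/682 - (-236506/2611 - 97201/97790) = 1/682 - 1*(-3340244793/36475670) = 1/682 + 3340244793/36475670 = 51774623284/565372885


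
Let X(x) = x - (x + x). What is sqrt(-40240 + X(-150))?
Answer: I*sqrt(40090) ≈ 200.22*I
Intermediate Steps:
X(x) = -x (X(x) = x - 2*x = -x)
sqrt(-40240 + X(-150)) = sqrt(-40240 - 1*(-150)) = sqrt(-40240 + 150) = sqrt(-40090) = I*sqrt(40090)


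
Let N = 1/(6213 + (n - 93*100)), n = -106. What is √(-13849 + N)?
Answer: I*√141194006594/3193 ≈ 117.68*I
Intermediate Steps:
N = -1/3193 (N = 1/(6213 + (-106 - 93*100)) = 1/(6213 + (-106 - 9300)) = 1/(6213 - 9406) = 1/(-3193) = -1/3193 ≈ -0.00031319)
√(-13849 + N) = √(-13849 - 1/3193) = √(-44219858/3193) = I*√141194006594/3193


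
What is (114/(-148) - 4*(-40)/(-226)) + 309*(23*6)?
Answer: 356560043/8362 ≈ 42641.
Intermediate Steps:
(114/(-148) - 4*(-40)/(-226)) + 309*(23*6) = (114*(-1/148) + 160*(-1/226)) + 309*138 = (-57/74 - 80/113) + 42642 = -12361/8362 + 42642 = 356560043/8362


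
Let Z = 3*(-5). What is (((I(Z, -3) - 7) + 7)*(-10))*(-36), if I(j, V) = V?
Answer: -1080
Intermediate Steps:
Z = -15
(((I(Z, -3) - 7) + 7)*(-10))*(-36) = (((-3 - 7) + 7)*(-10))*(-36) = ((-10 + 7)*(-10))*(-36) = -3*(-10)*(-36) = 30*(-36) = -1080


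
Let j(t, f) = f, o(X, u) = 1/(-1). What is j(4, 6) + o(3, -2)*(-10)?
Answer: 16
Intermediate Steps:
o(X, u) = -1 (o(X, u) = 1*(-1) = -1)
j(4, 6) + o(3, -2)*(-10) = 6 - 1*(-10) = 6 + 10 = 16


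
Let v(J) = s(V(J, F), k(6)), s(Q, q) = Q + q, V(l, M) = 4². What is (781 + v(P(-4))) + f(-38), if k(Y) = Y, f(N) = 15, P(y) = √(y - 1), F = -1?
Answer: 818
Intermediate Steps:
P(y) = √(-1 + y)
V(l, M) = 16
v(J) = 22 (v(J) = 16 + 6 = 22)
(781 + v(P(-4))) + f(-38) = (781 + 22) + 15 = 803 + 15 = 818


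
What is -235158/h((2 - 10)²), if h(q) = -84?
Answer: 5599/2 ≈ 2799.5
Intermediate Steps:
-235158/h((2 - 10)²) = -235158/(-84) = -235158*(-1/84) = 5599/2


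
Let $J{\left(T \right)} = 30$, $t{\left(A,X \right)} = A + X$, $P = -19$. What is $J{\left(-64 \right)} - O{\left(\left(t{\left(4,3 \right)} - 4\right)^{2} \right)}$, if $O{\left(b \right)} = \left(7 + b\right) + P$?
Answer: $33$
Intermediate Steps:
$O{\left(b \right)} = -12 + b$ ($O{\left(b \right)} = \left(7 + b\right) - 19 = -12 + b$)
$J{\left(-64 \right)} - O{\left(\left(t{\left(4,3 \right)} - 4\right)^{2} \right)} = 30 - \left(-12 + \left(\left(4 + 3\right) - 4\right)^{2}\right) = 30 - \left(-12 + \left(7 - 4\right)^{2}\right) = 30 - \left(-12 + 3^{2}\right) = 30 - \left(-12 + 9\right) = 30 - -3 = 30 + 3 = 33$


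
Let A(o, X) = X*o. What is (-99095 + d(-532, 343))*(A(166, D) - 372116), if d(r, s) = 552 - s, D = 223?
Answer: 33136500828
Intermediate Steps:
(-99095 + d(-532, 343))*(A(166, D) - 372116) = (-99095 + (552 - 1*343))*(223*166 - 372116) = (-99095 + (552 - 343))*(37018 - 372116) = (-99095 + 209)*(-335098) = -98886*(-335098) = 33136500828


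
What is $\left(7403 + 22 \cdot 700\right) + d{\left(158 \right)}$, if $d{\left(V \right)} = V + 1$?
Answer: $22962$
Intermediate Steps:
$d{\left(V \right)} = 1 + V$
$\left(7403 + 22 \cdot 700\right) + d{\left(158 \right)} = \left(7403 + 22 \cdot 700\right) + \left(1 + 158\right) = \left(7403 + 15400\right) + 159 = 22803 + 159 = 22962$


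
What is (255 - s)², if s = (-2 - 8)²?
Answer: 24025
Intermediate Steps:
s = 100 (s = (-10)² = 100)
(255 - s)² = (255 - 1*100)² = (255 - 100)² = 155² = 24025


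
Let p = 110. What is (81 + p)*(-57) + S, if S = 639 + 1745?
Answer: -8503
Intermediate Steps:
S = 2384
(81 + p)*(-57) + S = (81 + 110)*(-57) + 2384 = 191*(-57) + 2384 = -10887 + 2384 = -8503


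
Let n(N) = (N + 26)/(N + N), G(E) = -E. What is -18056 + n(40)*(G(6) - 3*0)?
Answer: -361219/20 ≈ -18061.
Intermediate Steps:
n(N) = (26 + N)/(2*N) (n(N) = (26 + N)/((2*N)) = (26 + N)*(1/(2*N)) = (26 + N)/(2*N))
-18056 + n(40)*(G(6) - 3*0) = -18056 + ((½)*(26 + 40)/40)*(-1*6 - 3*0) = -18056 + ((½)*(1/40)*66)*(-6 + 0) = -18056 + (33/40)*(-6) = -18056 - 99/20 = -361219/20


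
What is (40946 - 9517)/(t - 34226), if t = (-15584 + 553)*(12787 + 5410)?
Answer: -31429/273553333 ≈ -0.00011489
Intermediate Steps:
t = -273519107 (t = -15031*18197 = -273519107)
(40946 - 9517)/(t - 34226) = (40946 - 9517)/(-273519107 - 34226) = 31429/(-273553333) = 31429*(-1/273553333) = -31429/273553333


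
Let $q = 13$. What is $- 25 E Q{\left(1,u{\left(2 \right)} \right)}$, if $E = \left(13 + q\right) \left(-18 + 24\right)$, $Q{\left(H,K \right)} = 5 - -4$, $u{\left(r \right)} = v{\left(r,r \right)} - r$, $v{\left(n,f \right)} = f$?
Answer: $-35100$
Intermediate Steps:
$u{\left(r \right)} = 0$ ($u{\left(r \right)} = r - r = 0$)
$Q{\left(H,K \right)} = 9$ ($Q{\left(H,K \right)} = 5 + 4 = 9$)
$E = 156$ ($E = \left(13 + 13\right) \left(-18 + 24\right) = 26 \cdot 6 = 156$)
$- 25 E Q{\left(1,u{\left(2 \right)} \right)} = \left(-25\right) 156 \cdot 9 = \left(-3900\right) 9 = -35100$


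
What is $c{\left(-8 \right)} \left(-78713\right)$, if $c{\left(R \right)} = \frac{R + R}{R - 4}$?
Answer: $- \frac{314852}{3} \approx -1.0495 \cdot 10^{5}$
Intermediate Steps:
$c{\left(R \right)} = \frac{2 R}{-4 + R}$
$c{\left(-8 \right)} \left(-78713\right) = 2 \left(-8\right) \frac{1}{-4 - 8} \left(-78713\right) = 2 \left(-8\right) \frac{1}{-12} \left(-78713\right) = 2 \left(-8\right) \left(- \frac{1}{12}\right) \left(-78713\right) = \frac{4}{3} \left(-78713\right) = - \frac{314852}{3}$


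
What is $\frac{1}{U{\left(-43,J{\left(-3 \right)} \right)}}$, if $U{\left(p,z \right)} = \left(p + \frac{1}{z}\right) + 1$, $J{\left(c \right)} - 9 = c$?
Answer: $- \frac{6}{251} \approx -0.023904$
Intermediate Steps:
$J{\left(c \right)} = 9 + c$
$U{\left(p,z \right)} = 1 + p + \frac{1}{z}$
$\frac{1}{U{\left(-43,J{\left(-3 \right)} \right)}} = \frac{1}{1 - 43 + \frac{1}{9 - 3}} = \frac{1}{1 - 43 + \frac{1}{6}} = \frac{1}{- \frac{251}{6}} = - \frac{6}{251}$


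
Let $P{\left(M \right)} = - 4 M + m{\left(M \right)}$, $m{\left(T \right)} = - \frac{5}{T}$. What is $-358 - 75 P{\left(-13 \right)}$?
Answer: $- \frac{55729}{13} \approx -4286.8$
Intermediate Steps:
$P{\left(M \right)} = - \frac{5}{M} - 4 M$ ($P{\left(M \right)} = - 4 M - \frac{5}{M} = - \frac{5}{M} - 4 M$)
$-358 - 75 P{\left(-13 \right)} = -358 - 75 \left(- \frac{5}{-13} - -52\right) = -358 - 75 \left(\left(-5\right) \left(- \frac{1}{13}\right) + 52\right) = -358 - 75 \left(\frac{5}{13} + 52\right) = -358 - \frac{51075}{13} = - \frac{55729}{13}$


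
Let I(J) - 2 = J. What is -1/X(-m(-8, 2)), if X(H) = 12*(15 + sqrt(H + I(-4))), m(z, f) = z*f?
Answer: -5/844 + sqrt(14)/2532 ≈ -0.0044464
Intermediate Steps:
I(J) = 2 + J
m(z, f) = f*z
X(H) = 180 + 12*sqrt(-2 + H) (X(H) = 12*(15 + sqrt(H + (2 - 4))) = 12*(15 + sqrt(H - 2)) = 12*(15 + sqrt(-2 + H)) = 180 + 12*sqrt(-2 + H))
-1/X(-m(-8, 2)) = -1/(180 + 12*sqrt(-2 - 2*(-8))) = -1/(180 + 12*sqrt(-2 - 1*(-16))) = -1/(180 + 12*sqrt(-2 + 16)) = -1/(180 + 12*sqrt(14))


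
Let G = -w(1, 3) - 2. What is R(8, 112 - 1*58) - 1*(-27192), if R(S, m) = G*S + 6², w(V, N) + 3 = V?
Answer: 27228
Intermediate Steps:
w(V, N) = -3 + V
G = 0 (G = -(-3 + 1) - 2 = -1*(-2) - 2 = 2 - 2 = 0)
R(S, m) = 36 (R(S, m) = 0*S + 6² = 0 + 36 = 36)
R(8, 112 - 1*58) - 1*(-27192) = 36 - 1*(-27192) = 36 + 27192 = 27228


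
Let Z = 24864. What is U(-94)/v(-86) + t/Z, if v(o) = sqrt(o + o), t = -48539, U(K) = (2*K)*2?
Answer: -48539/24864 + 188*I*sqrt(43)/43 ≈ -1.9522 + 28.67*I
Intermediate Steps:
U(K) = 4*K
v(o) = sqrt(2)*sqrt(o) (v(o) = sqrt(2*o) = sqrt(2)*sqrt(o))
U(-94)/v(-86) + t/Z = (4*(-94))/((sqrt(2)*sqrt(-86))) - 48539/24864 = -376*(-I*sqrt(43)/86) - 48539*1/24864 = -376*(-I*sqrt(43)/86) - 48539/24864 = -(-188)*I*sqrt(43)/43 - 48539/24864 = 188*I*sqrt(43)/43 - 48539/24864 = -48539/24864 + 188*I*sqrt(43)/43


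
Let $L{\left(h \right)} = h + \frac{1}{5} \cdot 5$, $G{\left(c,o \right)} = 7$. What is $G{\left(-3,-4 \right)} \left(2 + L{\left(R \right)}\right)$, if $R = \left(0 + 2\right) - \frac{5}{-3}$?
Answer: $\frac{140}{3} \approx 46.667$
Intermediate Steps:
$R = \frac{11}{3}$ ($R = 2 - - \frac{5}{3} = 2 + \frac{5}{3} = \frac{11}{3} \approx 3.6667$)
$L{\left(h \right)} = 1 + h$ ($L{\left(h \right)} = h + \frac{1}{5} \cdot 5 = h + 1 = 1 + h$)
$G{\left(-3,-4 \right)} \left(2 + L{\left(R \right)}\right) = 7 \left(2 + \left(1 + \frac{11}{3}\right)\right) = 7 \left(2 + \frac{14}{3}\right) = 7 \cdot \frac{20}{3} = \frac{140}{3}$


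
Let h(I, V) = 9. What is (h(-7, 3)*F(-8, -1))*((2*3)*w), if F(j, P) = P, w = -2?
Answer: 108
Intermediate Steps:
(h(-7, 3)*F(-8, -1))*((2*3)*w) = (9*(-1))*((2*3)*(-2)) = -54*(-2) = -9*(-12) = 108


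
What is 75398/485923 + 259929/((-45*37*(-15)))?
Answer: 4747723871/449478775 ≈ 10.563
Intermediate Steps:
75398/485923 + 259929/((-45*37*(-15))) = 75398*(1/485923) + 259929/((-1665*(-15))) = 75398/485923 + 259929/24975 = 75398/485923 + 259929*(1/24975) = 75398/485923 + 9627/925 = 4747723871/449478775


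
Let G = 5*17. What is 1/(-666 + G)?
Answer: -1/581 ≈ -0.0017212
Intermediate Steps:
G = 85
1/(-666 + G) = 1/(-666 + 85) = 1/(-581) = -1/581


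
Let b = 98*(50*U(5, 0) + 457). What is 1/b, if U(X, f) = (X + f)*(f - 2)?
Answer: -1/4214 ≈ -0.00023730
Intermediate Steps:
U(X, f) = (-2 + f)*(X + f) (U(X, f) = (X + f)*(-2 + f) = (-2 + f)*(X + f))
b = -4214 (b = 98*(50*(0² - 2*5 - 2*0 + 5*0) + 457) = 98*(50*(0 - 10 + 0 + 0) + 457) = 98*(50*(-10) + 457) = 98*(-500 + 457) = 98*(-43) = -4214)
1/b = 1/(-4214) = -1/4214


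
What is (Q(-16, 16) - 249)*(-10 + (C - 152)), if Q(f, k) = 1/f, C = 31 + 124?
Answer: 27895/16 ≈ 1743.4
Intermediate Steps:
C = 155
(Q(-16, 16) - 249)*(-10 + (C - 152)) = (1/(-16) - 249)*(-10 + (155 - 152)) = (-1/16 - 249)*(-10 + 3) = -3985/16*(-7) = 27895/16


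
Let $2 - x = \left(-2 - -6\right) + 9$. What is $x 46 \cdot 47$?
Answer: $-23782$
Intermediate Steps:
$x = -11$ ($x = 2 - \left(\left(-2 - -6\right) + 9\right) = 2 - \left(\left(-2 + 6\right) + 9\right) = 2 - \left(4 + 9\right) = 2 - 13 = -11$)
$x 46 \cdot 47 = \left(-11\right) 46 \cdot 47 = \left(-506\right) 47 = -23782$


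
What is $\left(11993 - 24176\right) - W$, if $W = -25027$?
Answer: $12844$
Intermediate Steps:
$\left(11993 - 24176\right) - W = \left(11993 - 24176\right) - -25027 = \left(11993 - 24176\right) + 25027 = -12183 + 25027 = 12844$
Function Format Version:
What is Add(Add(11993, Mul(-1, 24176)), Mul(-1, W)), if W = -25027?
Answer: 12844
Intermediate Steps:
Add(Add(11993, Mul(-1, 24176)), Mul(-1, W)) = Add(Add(11993, Mul(-1, 24176)), Mul(-1, -25027)) = Add(Add(11993, -24176), 25027) = Add(-12183, 25027) = 12844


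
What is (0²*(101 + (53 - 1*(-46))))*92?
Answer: 0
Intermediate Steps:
(0²*(101 + (53 - 1*(-46))))*92 = (0*(101 + (53 + 46)))*92 = (0*(101 + 99))*92 = (0*200)*92 = 0*92 = 0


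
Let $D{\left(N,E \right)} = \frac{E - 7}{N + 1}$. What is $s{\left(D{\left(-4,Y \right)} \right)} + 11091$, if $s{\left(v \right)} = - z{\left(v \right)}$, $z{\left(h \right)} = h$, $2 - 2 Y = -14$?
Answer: $\frac{33274}{3} \approx 11091.0$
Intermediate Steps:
$Y = 8$ ($Y = 1 - -7 = 1 + 7 = 8$)
$D{\left(N,E \right)} = \frac{-7 + E}{1 + N}$
$s{\left(v \right)} = - v$
$s{\left(D{\left(-4,Y \right)} \right)} + 11091 = - \frac{-7 + 8}{1 - 4} + 11091 = - \frac{1}{-3} + 11091 = - \frac{\left(-1\right) 1}{3} + 11091 = \left(-1\right) \left(- \frac{1}{3}\right) + 11091 = \frac{1}{3} + 11091 = \frac{33274}{3}$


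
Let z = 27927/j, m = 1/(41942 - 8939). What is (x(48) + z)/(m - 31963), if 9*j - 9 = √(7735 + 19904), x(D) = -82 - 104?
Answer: 27091337625/3230026907056 - 2765024343*√3071/3230026907056 ≈ -0.039051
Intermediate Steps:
x(D) = -186
j = 1 + √3071/3 (j = 1 + √(7735 + 19904)/9 = 1 + √27639/9 = 1 + (3*√3071)/9 = 1 + √3071/3 ≈ 19.472)
m = 1/33003 ≈ 3.0300e-5
z = 27927/(1 + √3071/3) ≈ 1434.2
(x(48) + z)/(m - 31963) = (-186 + (-251343/3062 + 83781*√3071/3062))/(1/33003 - 31963) = (-820875/3062 + 83781*√3071/3062)/(-1054874888/33003) = (-820875/3062 + 83781*√3071/3062)*(-33003/1054874888) = 27091337625/3230026907056 - 2765024343*√3071/3230026907056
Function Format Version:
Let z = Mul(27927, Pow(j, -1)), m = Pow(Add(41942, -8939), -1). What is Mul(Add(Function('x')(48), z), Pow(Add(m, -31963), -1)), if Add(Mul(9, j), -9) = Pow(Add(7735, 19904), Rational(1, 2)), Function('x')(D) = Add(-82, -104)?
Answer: Add(Rational(27091337625, 3230026907056), Mul(Rational(-2765024343, 3230026907056), Pow(3071, Rational(1, 2)))) ≈ -0.039051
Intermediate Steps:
Function('x')(D) = -186
j = Add(1, Mul(Rational(1, 3), Pow(3071, Rational(1, 2)))) (j = Add(1, Mul(Rational(1, 9), Pow(Add(7735, 19904), Rational(1, 2)))) = Add(1, Mul(Rational(1, 9), Pow(27639, Rational(1, 2)))) = Add(1, Mul(Rational(1, 9), Mul(3, Pow(3071, Rational(1, 2))))) = Add(1, Mul(Rational(1, 3), Pow(3071, Rational(1, 2)))) ≈ 19.472)
m = Rational(1, 33003) (m = Pow(33003, -1) = Rational(1, 33003) ≈ 3.0300e-5)
z = Mul(27927, Pow(Add(1, Mul(Rational(1, 3), Pow(3071, Rational(1, 2)))), -1)) ≈ 1434.2
Mul(Add(Function('x')(48), z), Pow(Add(m, -31963), -1)) = Mul(Add(-186, Add(Rational(-251343, 3062), Mul(Rational(83781, 3062), Pow(3071, Rational(1, 2))))), Pow(Add(Rational(1, 33003), -31963), -1)) = Mul(Add(Rational(-820875, 3062), Mul(Rational(83781, 3062), Pow(3071, Rational(1, 2)))), Pow(Rational(-1054874888, 33003), -1)) = Mul(Add(Rational(-820875, 3062), Mul(Rational(83781, 3062), Pow(3071, Rational(1, 2)))), Rational(-33003, 1054874888)) = Add(Rational(27091337625, 3230026907056), Mul(Rational(-2765024343, 3230026907056), Pow(3071, Rational(1, 2))))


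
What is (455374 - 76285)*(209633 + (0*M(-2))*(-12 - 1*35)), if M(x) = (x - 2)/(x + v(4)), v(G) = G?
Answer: 79469564337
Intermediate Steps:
M(x) = (-2 + x)/(4 + x) (M(x) = (x - 2)/(x + 4) = (-2 + x)/(4 + x))
(455374 - 76285)*(209633 + (0*M(-2))*(-12 - 1*35)) = (455374 - 76285)*(209633 + (0*((-2 - 2)/(4 - 2)))*(-12 - 1*35)) = 379089*(209633 + (0*(-4/2))*(-12 - 35)) = 379089*(209633 + (0*((½)*(-4)))*(-47)) = 379089*(209633 + (0*(-2))*(-47)) = 379089*(209633 + 0*(-47)) = 379089*(209633 + 0) = 379089*209633 = 79469564337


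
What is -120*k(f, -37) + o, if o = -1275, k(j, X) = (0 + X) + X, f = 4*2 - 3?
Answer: 7605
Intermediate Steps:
f = 5 (f = 8 - 3 = 5)
k(j, X) = 2*X (k(j, X) = X + X = 2*X)
-120*k(f, -37) + o = -240*(-37) - 1275 = -120*(-74) - 1275 = 8880 - 1275 = 7605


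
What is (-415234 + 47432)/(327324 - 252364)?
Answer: -183901/37480 ≈ -4.9066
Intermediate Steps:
(-415234 + 47432)/(327324 - 252364) = -367802/74960 = -367802*1/74960 = -183901/37480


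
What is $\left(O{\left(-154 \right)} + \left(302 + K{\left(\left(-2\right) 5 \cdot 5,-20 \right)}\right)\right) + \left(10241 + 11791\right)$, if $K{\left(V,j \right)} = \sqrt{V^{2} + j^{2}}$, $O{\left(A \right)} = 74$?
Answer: $22408 + 10 \sqrt{29} \approx 22462.0$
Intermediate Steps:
$\left(O{\left(-154 \right)} + \left(302 + K{\left(\left(-2\right) 5 \cdot 5,-20 \right)}\right)\right) + \left(10241 + 11791\right) = \left(74 + \left(302 + \sqrt{\left(\left(-2\right) 5 \cdot 5\right)^{2} + \left(-20\right)^{2}}\right)\right) + \left(10241 + 11791\right) = \left(74 + \left(302 + \sqrt{\left(\left(-10\right) 5\right)^{2} + 400}\right)\right) + 22032 = \left(74 + \left(302 + \sqrt{\left(-50\right)^{2} + 400}\right)\right) + 22032 = \left(74 + \left(302 + \sqrt{2500 + 400}\right)\right) + 22032 = \left(74 + \left(302 + \sqrt{2900}\right)\right) + 22032 = \left(74 + \left(302 + 10 \sqrt{29}\right)\right) + 22032 = \left(376 + 10 \sqrt{29}\right) + 22032 = 22408 + 10 \sqrt{29}$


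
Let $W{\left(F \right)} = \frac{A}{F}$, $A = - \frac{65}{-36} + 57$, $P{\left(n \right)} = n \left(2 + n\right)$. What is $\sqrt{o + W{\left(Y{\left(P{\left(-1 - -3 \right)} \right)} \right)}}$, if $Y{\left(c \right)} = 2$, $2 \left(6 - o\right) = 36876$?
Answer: $\frac{i \sqrt{2649974}}{12} \approx 135.66 i$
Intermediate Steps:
$o = -18432$ ($o = 6 - 18438 = -18432$)
$A = \frac{2117}{36}$ ($A = \left(-65\right) \left(- \frac{1}{36}\right) + 57 = \frac{65}{36} + 57 = \frac{2117}{36} \approx 58.806$)
$W{\left(F \right)} = \frac{2117}{36 F}$
$\sqrt{o + W{\left(Y{\left(P{\left(-1 - -3 \right)} \right)} \right)}} = \sqrt{-18432 + \frac{2117}{36 \cdot 2}} = \sqrt{-18432 + \frac{2117}{36} \cdot \frac{1}{2}} = \sqrt{-18432 + \frac{2117}{72}} = \sqrt{- \frac{1324987}{72}} = \frac{i \sqrt{2649974}}{12}$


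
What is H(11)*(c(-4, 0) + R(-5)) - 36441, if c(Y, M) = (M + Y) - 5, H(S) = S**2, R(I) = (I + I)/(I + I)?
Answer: -37409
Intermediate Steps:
R(I) = 1 (R(I) = (2*I)/((2*I)) = (2*I)*(1/(2*I)) = 1)
c(Y, M) = -5 + M + Y
H(11)*(c(-4, 0) + R(-5)) - 36441 = 11**2*((-5 + 0 - 4) + 1) - 36441 = 121*(-9 + 1) - 36441 = 121*(-8) - 36441 = -968 - 36441 = -37409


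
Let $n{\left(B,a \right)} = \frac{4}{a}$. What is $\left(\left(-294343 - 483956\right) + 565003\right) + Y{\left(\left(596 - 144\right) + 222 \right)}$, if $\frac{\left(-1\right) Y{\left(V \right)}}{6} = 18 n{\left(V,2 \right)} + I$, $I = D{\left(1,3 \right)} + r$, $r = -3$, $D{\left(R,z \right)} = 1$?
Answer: $-213500$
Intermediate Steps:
$I = -2$ ($I = 1 - 3 = -2$)
$Y{\left(V \right)} = -204$ ($Y{\left(V \right)} = - 6 \left(18 \cdot \frac{4}{2} - 2\right) = - 6 \left(18 \cdot 4 \cdot \frac{1}{2} - 2\right) = - 6 \left(18 \cdot 2 - 2\right) = - 6 \left(36 - 2\right) = \left(-6\right) 34 = -204$)
$\left(\left(-294343 - 483956\right) + 565003\right) + Y{\left(\left(596 - 144\right) + 222 \right)} = \left(\left(-294343 - 483956\right) + 565003\right) - 204 = \left(-778299 + 565003\right) - 204 = -213296 - 204 = -213500$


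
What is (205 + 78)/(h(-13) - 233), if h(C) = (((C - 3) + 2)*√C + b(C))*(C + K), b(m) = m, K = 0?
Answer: -4528/108677 - 25753*I*√13/217354 ≈ -0.041665 - 0.4272*I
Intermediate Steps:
h(C) = C*(C + √C*(-1 + C)) (h(C) = (((C - 3) + 2)*√C + C)*(C + 0) = (((-3 + C) + 2)*√C + C)*C = ((-1 + C)*√C + C)*C = (√C*(-1 + C) + C)*C = (C + √C*(-1 + C))*C = C*(C + √C*(-1 + C)))
(205 + 78)/(h(-13) - 233) = (205 + 78)/(((-13)² + (-13)^(5/2) - (-13)^(3/2)) - 233) = 283/((169 + 169*I*√13 - (-13)*I*√13) - 233) = 283/((169 + 169*I*√13 + 13*I*√13) - 233) = 283/((169 + 182*I*√13) - 233) = 283/(-64 + 182*I*√13)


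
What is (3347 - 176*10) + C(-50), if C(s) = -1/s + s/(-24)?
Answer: 476731/300 ≈ 1589.1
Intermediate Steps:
C(s) = -1/s - s/24 (C(s) = -1/s + s*(-1/24) = -1/s - s/24)
(3347 - 176*10) + C(-50) = (3347 - 176*10) + (-1/(-50) - 1/24*(-50)) = (3347 - 1760) + (-1*(-1/50) + 25/12) = 1587 + (1/50 + 25/12) = 1587 + 631/300 = 476731/300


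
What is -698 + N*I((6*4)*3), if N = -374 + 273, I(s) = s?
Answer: -7970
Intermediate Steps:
N = -101
-698 + N*I((6*4)*3) = -698 - 101*6*4*3 = -698 - 2424*3 = -698 - 101*72 = -698 - 7272 = -7970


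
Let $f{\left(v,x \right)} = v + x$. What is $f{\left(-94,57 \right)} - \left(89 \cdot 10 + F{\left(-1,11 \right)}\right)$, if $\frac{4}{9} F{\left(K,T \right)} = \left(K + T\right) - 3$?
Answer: $- \frac{3771}{4} \approx -942.75$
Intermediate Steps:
$F{\left(K,T \right)} = - \frac{27}{4} + \frac{9 K}{4} + \frac{9 T}{4}$ ($F{\left(K,T \right)} = \frac{9 \left(\left(K + T\right) - 3\right)}{4} = \frac{9 \left(-3 + K + T\right)}{4} = - \frac{27}{4} + \frac{9 K}{4} + \frac{9 T}{4}$)
$f{\left(-94,57 \right)} - \left(89 \cdot 10 + F{\left(-1,11 \right)}\right) = \left(-94 + 57\right) - \left(89 \cdot 10 + \left(- \frac{27}{4} + \frac{9}{4} \left(-1\right) + \frac{9}{4} \cdot 11\right)\right) = -37 - \left(890 - - \frac{63}{4}\right) = -37 - \left(890 + \frac{63}{4}\right) = -37 - \frac{3623}{4} = - \frac{3771}{4}$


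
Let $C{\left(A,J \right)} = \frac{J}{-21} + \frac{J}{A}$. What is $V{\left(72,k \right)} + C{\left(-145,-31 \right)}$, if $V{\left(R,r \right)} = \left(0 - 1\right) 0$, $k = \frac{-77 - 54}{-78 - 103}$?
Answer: $\frac{5146}{3045} \approx 1.69$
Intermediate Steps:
$C{\left(A,J \right)} = - \frac{J}{21} + \frac{J}{A}$ ($C{\left(A,J \right)} = J \left(- \frac{1}{21}\right) + \frac{J}{A} = - \frac{J}{21} + \frac{J}{A}$)
$k = \frac{131}{181}$ ($k = - \frac{131}{-181} = \left(-131\right) \left(- \frac{1}{181}\right) = \frac{131}{181} \approx 0.72376$)
$V{\left(R,r \right)} = 0$ ($V{\left(R,r \right)} = \left(-1\right) 0 = 0$)
$V{\left(72,k \right)} + C{\left(-145,-31 \right)} = 0 - \left(- \frac{31}{21} + \frac{31}{-145}\right) = 0 + \left(\frac{31}{21} - - \frac{31}{145}\right) = 0 + \left(\frac{31}{21} + \frac{31}{145}\right) = 0 + \frac{5146}{3045} = \frac{5146}{3045}$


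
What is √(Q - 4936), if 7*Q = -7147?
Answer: I*√5957 ≈ 77.182*I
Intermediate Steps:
Q = -1021 (Q = (⅐)*(-7147) = -1021)
√(Q - 4936) = √(-1021 - 4936) = √(-5957) = I*√5957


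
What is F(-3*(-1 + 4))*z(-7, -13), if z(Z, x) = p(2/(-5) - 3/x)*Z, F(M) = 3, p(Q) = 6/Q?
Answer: 8190/11 ≈ 744.54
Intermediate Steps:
z(Z, x) = 6*Z/(-2/5 - 3/x) (z(Z, x) = (6/(2/(-5) - 3/x))*Z = (6/(2*(-1/5) - 3/x))*Z = (6/(-2/5 - 3/x))*Z = 6*Z/(-2/5 - 3/x))
F(-3*(-1 + 4))*z(-7, -13) = 3*(-30*(-7)*(-13)/(15 + 2*(-13))) = 3*(-30*(-7)*(-13)/(15 - 26)) = 3*(-30*(-7)*(-13)/(-11)) = 3*(-30*(-7)*(-13)*(-1/11)) = 3*(2730/11) = 8190/11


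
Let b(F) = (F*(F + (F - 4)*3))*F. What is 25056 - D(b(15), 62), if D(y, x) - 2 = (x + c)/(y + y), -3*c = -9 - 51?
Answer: 270583159/10800 ≈ 25054.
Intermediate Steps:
c = 20 (c = -(-9 - 51)/3 = -⅓*(-60) = 20)
b(F) = F²*(-12 + 4*F) (b(F) = (F*(F + (-4 + F)*3))*F = (F*(F + (-12 + 3*F)))*F = (F*(-12 + 4*F))*F = F²*(-12 + 4*F))
D(y, x) = 2 + (20 + x)/(2*y) (D(y, x) = 2 + (x + 20)/(y + y) = 2 + (20 + x)/((2*y)) = 2 + (20 + x)*(1/(2*y)) = 2 + (20 + x)/(2*y))
25056 - D(b(15), 62) = 25056 - (20 + 62 + 4*(4*15²*(-3 + 15)))/(2*(4*15²*(-3 + 15))) = 25056 - (20 + 62 + 4*(4*225*12))/(2*(4*225*12)) = 25056 - (20 + 62 + 4*10800)/(2*10800) = 25056 - (20 + 62 + 43200)/(2*10800) = 25056 - 43282/(2*10800) = 25056 - 1*21641/10800 = 25056 - 21641/10800 = 270583159/10800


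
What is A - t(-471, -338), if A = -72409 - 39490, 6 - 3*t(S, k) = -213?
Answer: -111972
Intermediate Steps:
t(S, k) = 73 (t(S, k) = 2 - 1/3*(-213) = 2 + 71 = 73)
A = -111899
A - t(-471, -338) = -111899 - 1*73 = -111899 - 73 = -111972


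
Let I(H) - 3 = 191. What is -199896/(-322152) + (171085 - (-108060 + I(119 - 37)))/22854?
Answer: 3934710239/306769242 ≈ 12.826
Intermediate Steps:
I(H) = 194 (I(H) = 3 + 191 = 194)
-199896/(-322152) + (171085 - (-108060 + I(119 - 37)))/22854 = -199896/(-322152) + (171085 - (-108060 + 194))/22854 = -199896*(-1/322152) + (171085 - 1*(-107866))*(1/22854) = 8329/13423 + (171085 + 107866)*(1/22854) = 8329/13423 + 278951*(1/22854) = 8329/13423 + 278951/22854 = 3934710239/306769242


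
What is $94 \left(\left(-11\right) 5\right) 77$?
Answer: $-398090$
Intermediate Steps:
$94 \left(\left(-11\right) 5\right) 77 = 94 \left(-55\right) 77 = \left(-5170\right) 77 = -398090$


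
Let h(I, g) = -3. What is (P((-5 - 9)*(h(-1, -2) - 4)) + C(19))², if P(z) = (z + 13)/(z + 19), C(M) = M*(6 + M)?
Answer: 344547844/1521 ≈ 2.2653e+5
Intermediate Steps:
P(z) = (13 + z)/(19 + z)
(P((-5 - 9)*(h(-1, -2) - 4)) + C(19))² = ((13 + (-5 - 9)*(-3 - 4))/(19 + (-5 - 9)*(-3 - 4)) + 19*(6 + 19))² = ((13 - 14*(-7))/(19 - 14*(-7)) + 19*25)² = ((13 + 98)/(19 + 98) + 475)² = (111/117 + 475)² = ((1/117)*111 + 475)² = (37/39 + 475)² = (18562/39)² = 344547844/1521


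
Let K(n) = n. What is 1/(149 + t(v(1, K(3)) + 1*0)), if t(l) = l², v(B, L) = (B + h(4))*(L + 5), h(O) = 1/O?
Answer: 1/249 ≈ 0.0040161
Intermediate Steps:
h(O) = 1/O
v(B, L) = (5 + L)*(¼ + B) (v(B, L) = (B + 1/4)*(L + 5) = (B + ¼)*(5 + L) = (¼ + B)*(5 + L) = (5 + L)*(¼ + B))
1/(149 + t(v(1, K(3)) + 1*0)) = 1/(149 + ((5/4 + 5*1 + (¼)*3 + 1*3) + 1*0)²) = 1/(149 + ((5/4 + 5 + ¾ + 3) + 0)²) = 1/(149 + (10 + 0)²) = 1/(149 + 10²) = 1/(149 + 100) = 1/249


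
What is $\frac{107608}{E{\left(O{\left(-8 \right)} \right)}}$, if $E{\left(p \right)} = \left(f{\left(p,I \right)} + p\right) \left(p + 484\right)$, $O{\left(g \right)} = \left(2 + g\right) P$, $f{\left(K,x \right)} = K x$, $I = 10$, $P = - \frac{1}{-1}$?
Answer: $- \frac{26902}{7887} \approx -3.4109$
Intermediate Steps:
$P = 1$ ($P = \left(-1\right) \left(-1\right) = 1$)
$O{\left(g \right)} = 2 + g$ ($O{\left(g \right)} = \left(2 + g\right) 1 = 2 + g$)
$E{\left(p \right)} = 11 p \left(484 + p\right)$ ($E{\left(p \right)} = \left(p 10 + p\right) \left(p + 484\right) = \left(10 p + p\right) \left(484 + p\right) = 11 p \left(484 + p\right)$)
$\frac{107608}{E{\left(O{\left(-8 \right)} \right)}} = \frac{107608}{11 \left(2 - 8\right) \left(484 + \left(2 - 8\right)\right)} = \frac{107608}{11 \left(-6\right) \left(484 - 6\right)} = \frac{107608}{11 \left(-6\right) 478} = \frac{107608}{-31548} = 107608 \left(- \frac{1}{31548}\right) = - \frac{26902}{7887}$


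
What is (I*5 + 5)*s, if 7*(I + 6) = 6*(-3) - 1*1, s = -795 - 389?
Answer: 319680/7 ≈ 45669.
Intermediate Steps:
s = -1184
I = -61/7 (I = -6 + (6*(-3) - 1*1)/7 = -6 + (-18 - 1)/7 = -6 + (⅐)*(-19) = -6 - 19/7 = -61/7 ≈ -8.7143)
(I*5 + 5)*s = (-61/7*5 + 5)*(-1184) = (-305/7 + 5)*(-1184) = -270/7*(-1184) = 319680/7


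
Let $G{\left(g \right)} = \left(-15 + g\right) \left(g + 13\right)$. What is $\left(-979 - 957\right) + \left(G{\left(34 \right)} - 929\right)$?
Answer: $-1972$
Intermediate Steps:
$G{\left(g \right)} = \left(-15 + g\right) \left(13 + g\right)$
$\left(-979 - 957\right) + \left(G{\left(34 \right)} - 929\right) = \left(-979 - 957\right) - 36 = -1936 - 36 = -1972$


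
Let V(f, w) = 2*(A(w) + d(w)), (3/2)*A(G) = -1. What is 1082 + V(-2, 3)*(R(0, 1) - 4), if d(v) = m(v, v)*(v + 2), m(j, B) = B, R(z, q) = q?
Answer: 996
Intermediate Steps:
A(G) = -⅔ (A(G) = (⅔)*(-1) = -⅔)
d(v) = v*(2 + v) (d(v) = v*(v + 2) = v*(2 + v))
V(f, w) = -4/3 + 2*w*(2 + w) (V(f, w) = 2*(-⅔ + w*(2 + w)) = -4/3 + 2*w*(2 + w))
1082 + V(-2, 3)*(R(0, 1) - 4) = 1082 + (-4/3 + 2*3*(2 + 3))*(1 - 4) = 1082 + (-4/3 + 2*3*5)*(-3) = 1082 + (-4/3 + 30)*(-3) = 1082 + (86/3)*(-3) = 1082 - 86 = 996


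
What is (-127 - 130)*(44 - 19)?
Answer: -6425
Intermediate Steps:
(-127 - 130)*(44 - 19) = -257*25 = -6425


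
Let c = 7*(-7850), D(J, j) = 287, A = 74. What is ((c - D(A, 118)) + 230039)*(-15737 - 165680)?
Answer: -31712054434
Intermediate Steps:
c = -54950
((c - D(A, 118)) + 230039)*(-15737 - 165680) = ((-54950 - 1*287) + 230039)*(-15737 - 165680) = ((-54950 - 287) + 230039)*(-181417) = (-55237 + 230039)*(-181417) = 174802*(-181417) = -31712054434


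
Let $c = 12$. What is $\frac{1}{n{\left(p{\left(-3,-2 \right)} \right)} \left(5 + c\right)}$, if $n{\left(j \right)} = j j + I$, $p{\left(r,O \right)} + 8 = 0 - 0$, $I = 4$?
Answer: $\frac{1}{1156} \approx 0.00086505$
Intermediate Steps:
$p{\left(r,O \right)} = -8$ ($p{\left(r,O \right)} = -8 + \left(0 - 0\right) = -8 + \left(0 + 0\right) = -8 + 0 = -8$)
$n{\left(j \right)} = 4 + j^{2}$ ($n{\left(j \right)} = j j + 4 = j^{2} + 4 = 4 + j^{2}$)
$\frac{1}{n{\left(p{\left(-3,-2 \right)} \right)} \left(5 + c\right)} = \frac{1}{\left(4 + \left(-8\right)^{2}\right) \left(5 + 12\right)} = \frac{1}{\left(4 + 64\right) 17} = \frac{1}{68 \cdot 17} = \frac{1}{1156}$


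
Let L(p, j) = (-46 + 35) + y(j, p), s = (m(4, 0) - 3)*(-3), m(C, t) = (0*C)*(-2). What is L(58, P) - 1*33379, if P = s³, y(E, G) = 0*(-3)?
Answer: -33390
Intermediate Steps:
y(E, G) = 0
m(C, t) = 0 (m(C, t) = 0*(-2) = 0)
s = 9 (s = (0 - 3)*(-3) = -3*(-3) = 9)
P = 729 (P = 9³ = 729)
L(p, j) = -11 (L(p, j) = (-46 + 35) + 0 = -11 + 0 = -11)
L(58, P) - 1*33379 = -11 - 1*33379 = -11 - 33379 = -33390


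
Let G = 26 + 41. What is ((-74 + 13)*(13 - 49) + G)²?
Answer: 5121169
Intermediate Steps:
G = 67
((-74 + 13)*(13 - 49) + G)² = ((-74 + 13)*(13 - 49) + 67)² = (-61*(-36) + 67)² = (2196 + 67)² = 2263² = 5121169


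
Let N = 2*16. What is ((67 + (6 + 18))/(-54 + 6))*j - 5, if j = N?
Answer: -197/3 ≈ -65.667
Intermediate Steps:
N = 32
j = 32
((67 + (6 + 18))/(-54 + 6))*j - 5 = ((67 + (6 + 18))/(-54 + 6))*32 - 5 = ((67 + 24)/(-48))*32 - 5 = (91*(-1/48))*32 - 5 = -91/48*32 - 5 = -182/3 - 5 = -197/3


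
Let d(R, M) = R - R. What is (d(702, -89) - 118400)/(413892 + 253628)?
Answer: -185/1043 ≈ -0.17737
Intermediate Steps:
d(R, M) = 0
(d(702, -89) - 118400)/(413892 + 253628) = (0 - 118400)/(413892 + 253628) = -118400/667520 = -118400*1/667520 = -185/1043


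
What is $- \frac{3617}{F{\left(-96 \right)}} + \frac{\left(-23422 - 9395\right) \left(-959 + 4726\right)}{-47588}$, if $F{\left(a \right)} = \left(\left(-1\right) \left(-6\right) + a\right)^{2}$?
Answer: $\frac{125145393763}{48182850} \approx 2597.3$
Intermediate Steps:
$F{\left(a \right)} = \left(6 + a\right)^{2}$
$- \frac{3617}{F{\left(-96 \right)}} + \frac{\left(-23422 - 9395\right) \left(-959 + 4726\right)}{-47588} = - \frac{3617}{\left(6 - 96\right)^{2}} + \frac{\left(-23422 - 9395\right) \left(-959 + 4726\right)}{-47588} = - \frac{3617}{\left(-90\right)^{2}} + \left(-32817\right) 3767 \left(- \frac{1}{47588}\right) = - \frac{3617}{8100} - - \frac{123621639}{47588} = \left(-3617\right) \frac{1}{8100} + \frac{123621639}{47588} = - \frac{3617}{8100} + \frac{123621639}{47588} = \frac{125145393763}{48182850}$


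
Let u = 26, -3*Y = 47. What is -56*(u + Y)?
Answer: -1736/3 ≈ -578.67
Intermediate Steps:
Y = -47/3 (Y = -⅓*47 = -47/3 ≈ -15.667)
-56*(u + Y) = -56*(26 - 47/3) = -56*31/3 = -1736/3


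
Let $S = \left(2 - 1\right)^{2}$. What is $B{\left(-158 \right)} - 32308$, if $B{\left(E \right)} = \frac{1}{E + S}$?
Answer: $- \frac{5072357}{157} \approx -32308.0$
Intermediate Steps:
$S = 1$ ($S = 1^{2} = 1$)
$B{\left(E \right)} = \frac{1}{1 + E}$ ($B{\left(E \right)} = \frac{1}{E + 1} = \frac{1}{1 + E}$)
$B{\left(-158 \right)} - 32308 = \frac{1}{1 - 158} - 32308 = \frac{1}{-157} - 32308 = - \frac{1}{157} - 32308 = - \frac{5072357}{157}$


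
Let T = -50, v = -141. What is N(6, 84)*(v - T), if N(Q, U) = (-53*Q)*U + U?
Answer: 2423148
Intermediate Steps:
N(Q, U) = U - 53*Q*U (N(Q, U) = -53*Q*U + U = U - 53*Q*U)
N(6, 84)*(v - T) = (84*(1 - 53*6))*(-141 - 1*(-50)) = (84*(1 - 318))*(-141 + 50) = (84*(-317))*(-91) = -26628*(-91) = 2423148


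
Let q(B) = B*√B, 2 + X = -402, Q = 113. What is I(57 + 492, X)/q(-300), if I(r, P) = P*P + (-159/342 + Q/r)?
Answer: 3405006787*I*√3/187758000 ≈ 31.411*I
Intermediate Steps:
X = -404 (X = -2 - 402 = -404)
q(B) = B^(3/2)
I(r, P) = -53/114 + P² + 113/r (I(r, P) = P*P + (-159/342 + 113/r) = P² + (-159*1/342 + 113/r) = P² + (-53/114 + 113/r) = -53/114 + P² + 113/r)
I(57 + 492, X)/q(-300) = (-53/114 + (-404)² + 113/(57 + 492))/((-300)^(3/2)) = (-53/114 + 163216 + 113/549)/((-3000*I*√3)) = (-53/114 + 163216 + 113*(1/549))*(I*√3/9000) = (-53/114 + 163216 + 113/549)*(I*√3/9000) = 3405006787*(I*√3/9000)/20862 = 3405006787*I*√3/187758000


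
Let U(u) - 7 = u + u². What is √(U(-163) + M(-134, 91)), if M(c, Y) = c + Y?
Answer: 3*√2930 ≈ 162.39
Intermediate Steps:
U(u) = 7 + u + u² (U(u) = 7 + (u + u²) = 7 + u + u²)
M(c, Y) = Y + c
√(U(-163) + M(-134, 91)) = √((7 - 163 + (-163)²) + (91 - 134)) = √((7 - 163 + 26569) - 43) = √(26413 - 43) = √26370 = 3*√2930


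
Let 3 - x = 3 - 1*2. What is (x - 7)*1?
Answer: -5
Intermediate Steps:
x = 2 (x = 3 - (3 - 1*2) = 3 - (3 - 2) = 3 - 1*1 = 3 - 1 = 2)
(x - 7)*1 = (2 - 7)*1 = -5*1 = -5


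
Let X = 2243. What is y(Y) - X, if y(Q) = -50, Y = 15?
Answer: -2293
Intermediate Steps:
y(Y) - X = -50 - 1*2243 = -50 - 2243 = -2293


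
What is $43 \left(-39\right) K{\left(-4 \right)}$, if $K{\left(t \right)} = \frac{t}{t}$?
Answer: $-1677$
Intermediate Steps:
$K{\left(t \right)} = 1$
$43 \left(-39\right) K{\left(-4 \right)} = 43 \left(-39\right) 1 = \left(-1677\right) 1 = -1677$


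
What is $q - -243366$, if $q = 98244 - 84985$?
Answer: $256625$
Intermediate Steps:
$q = 13259$
$q - -243366 = 13259 - -243366 = 13259 + 243366 = 256625$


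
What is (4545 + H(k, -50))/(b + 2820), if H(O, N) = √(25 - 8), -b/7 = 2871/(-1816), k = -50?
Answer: 2751240/1713739 + 1816*√17/5141217 ≈ 1.6069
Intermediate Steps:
b = 20097/1816 (b = -20097/(-1816) = -20097*(-1)/1816 = -7*(-2871/1816) = 20097/1816 ≈ 11.067)
H(O, N) = √17
(4545 + H(k, -50))/(b + 2820) = (4545 + √17)/(20097/1816 + 2820) = (4545 + √17)/(5141217/1816) = (4545 + √17)*(1816/5141217) = 2751240/1713739 + 1816*√17/5141217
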